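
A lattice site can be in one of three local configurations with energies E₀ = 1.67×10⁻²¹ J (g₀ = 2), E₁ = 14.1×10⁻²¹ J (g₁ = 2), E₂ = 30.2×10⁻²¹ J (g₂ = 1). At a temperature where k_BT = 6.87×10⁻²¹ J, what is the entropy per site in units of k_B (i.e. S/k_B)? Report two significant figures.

1.1

Eᵢ/kT = 0.2431, 2.052, 4.396.
Z = Σ gᵢe^(−Eᵢ/kT) = 2·e^(−0.2431) + 2·e^(−2.052) + 1·e^(−4.396) = 1.568 + 0.2570 + 0.01233 = 1.837.
⟨E⟩ = Σ EᵢPᵢ = 3.601 ×10⁻²¹ J.
S/k_B = ln Z + ⟨E⟩/kT = ln(1.837) + 3.601/6.87 = 0.6081 + 0.5242 = 1.1.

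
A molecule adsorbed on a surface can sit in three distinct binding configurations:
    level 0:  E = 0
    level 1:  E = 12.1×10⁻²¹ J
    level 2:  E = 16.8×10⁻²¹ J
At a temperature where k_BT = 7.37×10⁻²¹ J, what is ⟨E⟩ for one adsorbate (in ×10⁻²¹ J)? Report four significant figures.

3.134 ×10⁻²¹ J

Eᵢ/kT = 0, 1.64179, 2.27951.
Z = Σ e^(−Eᵢ/kT) = e^(−0) + e^(−1.64179) + e^(−2.27951) = 1.00000 + 0.193633 + 0.102334 = 1.29597.
⟨E⟩ = Σ Eᵢ e^(−Eᵢ/kT) / Z = (0·1.00000 + 12.1·0.193633 + 16.8·0.102334) / 1.29597 = 3.134 ×10⁻²¹ J.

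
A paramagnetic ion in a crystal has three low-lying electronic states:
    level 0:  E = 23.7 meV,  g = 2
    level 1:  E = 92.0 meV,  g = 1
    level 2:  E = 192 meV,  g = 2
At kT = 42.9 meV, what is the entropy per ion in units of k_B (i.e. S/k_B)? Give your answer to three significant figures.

Eᵢ/kT = 0.55245, 2.1445, 4.4755.
Z = Σ gᵢe^(−Eᵢ/kT) = 2·e^(−0.55245) + 1·e^(−2.1445) + 2·e^(−4.4755) = 1.1511 + 0.11713 + 0.022769 = 1.2910.
⟨E⟩ = Σ EᵢPᵢ = 32.865 meV.
S/k_B = ln Z + ⟨E⟩/kT = ln(1.2910) + 32.865/42.9 = 0.25542 + 0.76608 = 1.02.

1.02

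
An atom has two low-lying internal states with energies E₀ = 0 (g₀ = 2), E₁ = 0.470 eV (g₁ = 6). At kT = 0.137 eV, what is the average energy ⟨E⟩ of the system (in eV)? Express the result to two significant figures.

0.042 eV

Eᵢ/kT = 0, 3.431.
Z = Σ gᵢe^(−Eᵢ/kT) = 2·e^(−0) + 6·e^(−3.431) = 2.000 + 0.1941 = 2.194.
⟨E⟩ = Σ Eᵢ gᵢe^(−Eᵢ/kT) / Z = (0·2.000 + 0.470·0.1941) / 2.194 = 0.042 eV.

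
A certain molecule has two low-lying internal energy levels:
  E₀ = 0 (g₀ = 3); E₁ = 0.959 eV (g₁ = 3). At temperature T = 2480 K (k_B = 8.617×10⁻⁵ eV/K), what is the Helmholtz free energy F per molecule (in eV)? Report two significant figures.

-0.24 eV

k_BT = 8.617×10⁻⁵ × 2480 K = 0.2137 eV.
Eᵢ/kT = 0, 4.488.
Z = Σ gᵢe^(−Eᵢ/kT) = 3·e^(−0) + 3·e^(−4.488) = 3.000 + 0.03373 = 3.034.
F = −kT ln Z = −0.2137 × ln(3.034) = −0.2137 × 1.110 = -0.24 eV.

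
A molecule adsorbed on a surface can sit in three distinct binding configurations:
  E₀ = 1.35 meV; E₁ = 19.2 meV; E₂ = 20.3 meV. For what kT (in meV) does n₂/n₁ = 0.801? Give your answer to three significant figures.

n₂/n₁ = exp[−(E₂−E₁)/kT] = 0.801.
⇒ (E₂−E₁)/kT = ln(1/0.801) = ln(1.2484) = 0.22186.
kT = 1.1 meV / 0.22186 = 4.96 meV.

4.96 meV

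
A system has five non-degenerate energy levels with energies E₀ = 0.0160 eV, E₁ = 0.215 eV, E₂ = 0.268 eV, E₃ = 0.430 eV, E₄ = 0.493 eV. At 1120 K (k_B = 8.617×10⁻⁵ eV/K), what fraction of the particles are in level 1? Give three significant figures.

k_BT = 8.617×10⁻⁵ × 1120 K = 0.096510 eV.
Eᵢ/kT = 0.16579, 2.2277, 2.7769, 4.4555, 5.1083.
Z = Σ e^(−Eᵢ/kT) = e^(−0.16579) + e^(−2.2277) + e^(−2.7769) + e^(−4.4555) + e^(−5.1083) = 0.84722 + 0.10778 + 0.062231 + 0.011615 + 0.0060464 = 1.0349.
P₁ = e^(−E₁/kT) / Z = 0.10778/1.0349 = 0.104.

0.104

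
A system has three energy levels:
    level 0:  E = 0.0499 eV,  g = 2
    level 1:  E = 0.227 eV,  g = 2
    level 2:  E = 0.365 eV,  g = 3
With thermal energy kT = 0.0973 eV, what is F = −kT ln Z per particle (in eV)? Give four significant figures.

Eᵢ/kT = 0.512847, 2.33299, 3.75128.
Z = Σ gᵢe^(−Eᵢ/kT) = 2·e^(−0.512847) + 2·e^(−2.33299) + 3·e^(−3.75128) = 1.19758 + 0.194011 + 0.0704630 = 1.46205.
F = −kT ln Z = −0.0973 × ln(1.46205) = −0.0973 × 0.379840 = -0.03696 eV.

-0.03696 eV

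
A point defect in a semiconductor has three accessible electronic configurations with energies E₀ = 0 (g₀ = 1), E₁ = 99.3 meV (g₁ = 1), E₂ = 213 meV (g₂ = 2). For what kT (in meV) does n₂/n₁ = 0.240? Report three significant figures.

n₂/n₁ = (g₂/g₁) exp[−(E₂−E₁)/kT] = 0.240.
⇒ (E₂−E₁)/kT = ln((2/1)/0.240) = ln(8.3333) = 2.1203.
kT = 113.7 meV / 2.1203 = 53.6 meV.

53.6 meV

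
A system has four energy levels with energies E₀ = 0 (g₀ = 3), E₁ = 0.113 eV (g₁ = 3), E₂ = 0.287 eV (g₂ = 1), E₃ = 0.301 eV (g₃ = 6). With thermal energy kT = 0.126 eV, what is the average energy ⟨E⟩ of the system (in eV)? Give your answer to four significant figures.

0.06836 eV

Eᵢ/kT = 0, 0.896825, 2.27778, 2.38889.
Z = Σ gᵢe^(−Eᵢ/kT) = 3·e^(−0) + 3·e^(−0.896825) + 1·e^(−2.27778) + 6·e^(−2.38889) = 3.00000 + 1.22359 + 0.102512 + 0.550389 = 4.87649.
⟨E⟩ = Σ Eᵢ gᵢe^(−Eᵢ/kT) / Z = (0·3.00000 + 0.113·1.22359 + 0.287·0.102512 + 0.301·0.550389) / 4.87649 = 0.06836 eV.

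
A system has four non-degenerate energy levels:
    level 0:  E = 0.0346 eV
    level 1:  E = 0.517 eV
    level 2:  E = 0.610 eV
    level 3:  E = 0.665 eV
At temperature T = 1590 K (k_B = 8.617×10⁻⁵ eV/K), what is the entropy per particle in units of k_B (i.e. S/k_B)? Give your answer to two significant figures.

k_BT = 8.617×10⁻⁵ × 1590 K = 0.1370 eV.
Eᵢ/kT = 0.2526, 3.774, 4.453, 4.854.
Z = Σ e^(−Eᵢ/kT) = e^(−0.2526) + e^(−3.774) + e^(−4.453) + e^(−4.854) = 0.7768 + 0.02296 + 0.01164 + 0.007797 = 0.8192.
⟨E⟩ = Σ EᵢPᵢ = 0.06230 eV.
S/k_B = ln Z + ⟨E⟩/kT = ln(0.8192) + 0.06230/0.1370 = -0.1994 + 0.4547 = 0.26.

0.26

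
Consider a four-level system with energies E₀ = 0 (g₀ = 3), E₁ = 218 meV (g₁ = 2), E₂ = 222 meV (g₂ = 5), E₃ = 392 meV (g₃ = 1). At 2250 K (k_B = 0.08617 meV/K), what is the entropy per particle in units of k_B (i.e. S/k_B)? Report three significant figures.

2.21

k_BT = 0.08617 × 2250 K = 193.88 meV.
Eᵢ/kT = 0, 1.1244, 1.1450, 2.0219.
Z = Σ gᵢe^(−Eᵢ/kT) = 3·e^(−0) + 2·e^(−1.1244) + 5·e^(−1.1450) + 1·e^(−2.0219) = 3.0000 + 0.64969 + 1.5911 + 0.13240 = 5.3732.
⟨E⟩ = Σ EᵢPᵢ = 101.76 meV.
S/k_B = ln Z + ⟨E⟩/kT = ln(5.3732) + 101.76/193.88 = 1.6814 + 0.52486 = 2.21.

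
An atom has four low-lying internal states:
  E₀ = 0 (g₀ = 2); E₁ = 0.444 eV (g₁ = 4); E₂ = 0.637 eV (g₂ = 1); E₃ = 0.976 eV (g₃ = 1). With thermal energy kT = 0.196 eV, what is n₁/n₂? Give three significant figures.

n₁/n₂ = (g₁/g₂) exp[−(E₁−E₂)/kT] = (4/1) × exp(−(-0.193 eV)/(0.196 eV)) = (4/1) × exp(0.98469) = 10.7.

10.7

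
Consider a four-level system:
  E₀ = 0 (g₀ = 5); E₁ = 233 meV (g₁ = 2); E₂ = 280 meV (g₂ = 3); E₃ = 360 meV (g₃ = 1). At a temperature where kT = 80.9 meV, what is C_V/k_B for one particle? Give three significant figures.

Eᵢ/kT = 0, 2.8801, 3.4611, 4.4499.
Z = Σ gᵢe^(−Eᵢ/kT) = 5·e^(−0) + 2·e^(−2.8801) + 3·e^(−3.4611) + 1·e^(−4.4499) = 5.0000 + 0.11226 + 0.094186 + 0.011680 = 5.2181.
⟨E⟩ = 10.872 meV, ⟨E²⟩ = 2873.2 meV².
C_V/k_B = (⟨E²⟩ − ⟨E⟩²)/(kT)² = (2873.2 − 118.20)/6544.8 = 0.421.

0.421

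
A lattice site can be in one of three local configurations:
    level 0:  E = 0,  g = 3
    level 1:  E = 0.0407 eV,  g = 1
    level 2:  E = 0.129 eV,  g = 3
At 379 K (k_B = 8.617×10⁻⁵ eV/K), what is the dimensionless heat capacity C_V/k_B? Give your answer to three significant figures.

k_BT = 8.617×10⁻⁵ × 379 K = 0.032658 eV.
Eᵢ/kT = 0, 1.2462, 3.9500.
Z = Σ gᵢe^(−Eᵢ/kT) = 3·e^(−0) + 1·e^(−1.2462) + 3·e^(−3.9500) = 3.0000 + 0.28760 + 0.057764 = 3.3454.
⟨E⟩ = 0.0057263 eV, ⟨E²⟩ = 0.00042974 eV².
C_V/k_B = (⟨E²⟩ − ⟨E⟩²)/(kT)² = (0.00042974 − 0.000032791)/0.0010665 = 0.372.

0.372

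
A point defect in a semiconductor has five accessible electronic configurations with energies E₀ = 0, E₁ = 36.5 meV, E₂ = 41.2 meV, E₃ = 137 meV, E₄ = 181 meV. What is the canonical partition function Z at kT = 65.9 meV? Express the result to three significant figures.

Eᵢ/kT = 0, 0.55387, 0.62519, 2.0789, 2.7466.
Z = Σ e^(−Eᵢ/kT) = e^(−0) + e^(−0.55387) + e^(−0.62519) + e^(−2.0789) + e^(−2.7466) = 1.0000 + 0.57472 + 0.53516 + 0.12507 + 0.064146 = 2.2991.

Z = 2.30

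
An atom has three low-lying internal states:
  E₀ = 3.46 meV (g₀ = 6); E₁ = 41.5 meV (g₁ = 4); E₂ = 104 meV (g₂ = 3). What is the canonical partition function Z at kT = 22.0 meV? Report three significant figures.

Z = 5.76

Eᵢ/kT = 0.15727, 1.8864, 4.7273.
Z = Σ gᵢe^(−Eᵢ/kT) = 6·e^(−0.15727) + 4·e^(−1.8864) + 3·e^(−4.7273) = 5.1268 + 0.60647 + 0.026551 = 5.7598.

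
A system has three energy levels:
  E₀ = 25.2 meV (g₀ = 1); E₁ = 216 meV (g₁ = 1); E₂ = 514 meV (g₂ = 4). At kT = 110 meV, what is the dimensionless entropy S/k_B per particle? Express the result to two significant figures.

Eᵢ/kT = 0.2291, 1.964, 4.673.
Z = Σ gᵢe^(−Eᵢ/kT) = 1·e^(−0.2291) + 1·e^(−1.964) + 4·e^(−4.673) = 0.7952 + 0.1403 + 0.03738 = 0.9729.
⟨E⟩ = Σ EᵢPᵢ = 71.49 meV.
S/k_B = ln Z + ⟨E⟩/kT = ln(0.9729) + 71.49/110 = -0.02747 + 0.6499 = 0.62.

0.62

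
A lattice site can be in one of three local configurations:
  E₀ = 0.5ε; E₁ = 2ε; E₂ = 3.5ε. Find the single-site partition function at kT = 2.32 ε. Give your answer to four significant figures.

Eᵢ/kT = 0.215517, 0.862069, 1.50862.
Z = Σ e^(−Eᵢ/kT) = e^(−0.215517) + e^(−0.862069) + e^(−1.50862) = 0.806125 + 0.422287 + 0.221215 = 1.44963.

Z = 1.450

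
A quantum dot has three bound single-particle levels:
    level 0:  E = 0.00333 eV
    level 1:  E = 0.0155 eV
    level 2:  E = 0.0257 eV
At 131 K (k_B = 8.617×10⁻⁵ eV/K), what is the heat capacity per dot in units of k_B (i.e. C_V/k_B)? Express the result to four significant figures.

k_BT = 8.617×10⁻⁵ × 131 K = 0.0112883 eV.
Eᵢ/kT = 0.294996, 1.37310, 2.27669.
Z = Σ e^(−Eᵢ/kT) = e^(−0.294996) + e^(−1.37310) + e^(−2.27669) = 0.744535 + 0.253320 + 0.102623 = 1.10048.
⟨E⟩ = 0.00821748 eV, ⟨E²⟩ = 0.000124398 eV².
C_V/k_B = (⟨E²⟩ − ⟨E⟩²)/(kT)² = (0.000124398 − 0.0000675270)/0.000127426 = 0.4463.

0.4463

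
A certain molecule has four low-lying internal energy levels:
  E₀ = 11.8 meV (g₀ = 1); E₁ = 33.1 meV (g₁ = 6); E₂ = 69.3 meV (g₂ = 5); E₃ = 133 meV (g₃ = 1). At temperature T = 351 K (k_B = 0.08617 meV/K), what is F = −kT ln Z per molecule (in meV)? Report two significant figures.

-35 meV

k_BT = 0.08617 × 351 K = 30.25 meV.
Eᵢ/kT = 0.3901, 1.094, 2.291, 4.397.
Z = Σ gᵢe^(−Eᵢ/kT) = 1·e^(−0.3901) + 6·e^(−1.094) + 5·e^(−2.291) + 1·e^(−4.397) = 0.6770 + 2.009 + 0.5058 + 0.01231 = 3.204.
F = −kT ln Z = −30.25 × ln(3.204) = −30.25 × 1.164 = -35 meV.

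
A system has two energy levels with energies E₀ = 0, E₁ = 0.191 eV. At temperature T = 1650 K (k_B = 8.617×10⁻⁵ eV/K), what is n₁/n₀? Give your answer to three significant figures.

0.261

k_BT = 8.617×10⁻⁵ × 1650 K = 0.14218 eV.
n₁/n₀ = exp[−(E₁−E₀)/kT] = exp(−(0.191 eV)/(0.14218 eV)) = exp(-1.3434) = 0.261.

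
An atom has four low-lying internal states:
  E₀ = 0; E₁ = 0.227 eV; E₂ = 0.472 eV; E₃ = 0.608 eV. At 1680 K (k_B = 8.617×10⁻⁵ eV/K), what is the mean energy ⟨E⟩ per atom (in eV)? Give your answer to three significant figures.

0.0591 eV

k_BT = 8.617×10⁻⁵ × 1680 K = 0.14477 eV.
Eᵢ/kT = 0, 1.5680, 3.2603, 4.1998.
Z = Σ e^(−Eᵢ/kT) = e^(−0) + e^(−1.5680) + e^(−3.2603) + e^(−4.1998) = 1.0000 + 0.20846 + 0.038377 + 0.014999 = 1.2618.
⟨E⟩ = Σ Eᵢ e^(−Eᵢ/kT) / Z = (0·1.0000 + 0.227·0.20846 + 0.472·0.038377 + 0.608·0.014999) / 1.2618 = 0.0591 eV.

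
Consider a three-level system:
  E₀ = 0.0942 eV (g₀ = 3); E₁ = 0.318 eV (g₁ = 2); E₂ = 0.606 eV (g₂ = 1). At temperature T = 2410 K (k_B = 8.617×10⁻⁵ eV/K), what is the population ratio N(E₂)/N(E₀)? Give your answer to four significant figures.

k_BT = 8.617×10⁻⁵ × 2410 K = 0.207670 eV.
n₂/n₀ = (g₂/g₀) exp[−(E₂−E₀)/kT] = (1/3) × exp(−(0.5118 eV)/(0.207670 eV)) = (1/3) × exp(-2.46449) = 0.02835.

0.02835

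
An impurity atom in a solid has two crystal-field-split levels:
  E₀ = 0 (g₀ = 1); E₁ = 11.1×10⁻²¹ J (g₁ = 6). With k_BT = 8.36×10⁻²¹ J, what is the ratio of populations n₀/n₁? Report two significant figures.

0.63

n₀/n₁ = (g₀/g₁) exp[−(E₀−E₁)/kT] = (1/6) × exp(−(-11.1 ×10⁻²¹ J)/(8.36 ×10⁻²¹ J)) = (1/6) × exp(1.328) = 0.63.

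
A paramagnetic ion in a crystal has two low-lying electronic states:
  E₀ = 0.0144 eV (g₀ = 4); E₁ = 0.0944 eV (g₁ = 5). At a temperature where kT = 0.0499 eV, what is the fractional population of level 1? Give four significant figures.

0.2010

Eᵢ/kT = 0.288577, 1.89178.
Z = Σ gᵢe^(−Eᵢ/kT) = 4·e^(−0.288577) + 5·e^(−1.89178) = 2.99732 + 0.754016 = 3.75134.
P₁ = g₁ e^(−E₁/kT) / Z = 0.754016/3.75134 = 0.2010.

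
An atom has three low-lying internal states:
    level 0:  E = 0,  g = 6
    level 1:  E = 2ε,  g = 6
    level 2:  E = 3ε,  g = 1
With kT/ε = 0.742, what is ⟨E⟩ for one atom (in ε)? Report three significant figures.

0.134 ε

Eᵢ/kT = 0, 2.6954, 4.0431.
Z = Σ gᵢe^(−Eᵢ/kT) = 6·e^(−0) + 6·e^(−2.6954) + 1·e^(−4.0431) = 6.0000 + 0.40509 + 0.017543 = 6.4226.
⟨E⟩ = Σ Eᵢ gᵢe^(−Eᵢ/kT) / Z = (0·6.0000 + 2·0.40509 + 3·0.017543) / 6.4226 = 0.134 ε.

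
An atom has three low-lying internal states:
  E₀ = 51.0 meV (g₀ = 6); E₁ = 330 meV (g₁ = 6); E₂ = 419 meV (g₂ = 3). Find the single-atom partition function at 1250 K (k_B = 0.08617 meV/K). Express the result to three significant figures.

Z = 4.08

k_BT = 0.08617 × 1250 K = 107.71 meV.
Eᵢ/kT = 0.47349, 3.0638, 3.8901.
Z = Σ gᵢe^(−Eᵢ/kT) = 6·e^(−0.47349) + 6·e^(−3.0638) + 3·e^(−3.8901) = 3.7369 + 0.28026 + 0.061330 = 4.0785.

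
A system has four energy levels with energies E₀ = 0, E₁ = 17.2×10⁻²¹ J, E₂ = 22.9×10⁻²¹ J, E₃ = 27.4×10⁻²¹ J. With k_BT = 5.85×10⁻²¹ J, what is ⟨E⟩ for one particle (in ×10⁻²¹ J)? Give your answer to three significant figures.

Eᵢ/kT = 0, 2.9402, 3.9145, 4.6838.
Z = Σ e^(−Eᵢ/kT) = e^(−0) + e^(−2.9402) + e^(−3.9145) + e^(−4.6838) = 1.0000 + 0.052855 + 0.019951 + 0.0092438 = 1.0820.
⟨E⟩ = Σ Eᵢ e^(−Eᵢ/kT) / Z = (0·1.0000 + 17.2·0.052855 + 22.9·0.019951 + 27.4·0.0092438) / 1.0820 = 1.50 ×10⁻²¹ J.

1.50 ×10⁻²¹ J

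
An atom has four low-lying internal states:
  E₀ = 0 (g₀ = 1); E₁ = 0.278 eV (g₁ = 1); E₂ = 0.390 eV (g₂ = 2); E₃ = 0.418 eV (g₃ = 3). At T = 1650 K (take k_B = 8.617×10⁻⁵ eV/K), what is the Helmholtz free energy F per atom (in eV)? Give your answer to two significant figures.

-0.051 eV

k_BT = 8.617×10⁻⁵ × 1650 K = 0.1422 eV.
Eᵢ/kT = 0, 1.955, 2.743, 2.940.
Z = Σ gᵢe^(−Eᵢ/kT) = 1·e^(−0) + 1·e^(−1.955) + 2·e^(−2.743) + 3·e^(−2.940) = 1.000 + 0.1416 + 0.1288 + 0.1586 = 1.429.
F = −kT ln Z = −0.1422 × ln(1.429) = −0.1422 × 0.3570 = -0.051 eV.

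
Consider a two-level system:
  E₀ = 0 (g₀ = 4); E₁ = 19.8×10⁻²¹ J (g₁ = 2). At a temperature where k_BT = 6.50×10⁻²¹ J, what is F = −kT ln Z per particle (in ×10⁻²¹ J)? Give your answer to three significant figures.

Eᵢ/kT = 0, 3.0462.
Z = Σ gᵢe^(−Eᵢ/kT) = 4·e^(−0) + 2·e^(−3.0462) = 4.0000 + 0.095078 = 4.0951.
F = −kT ln Z = −6.50 × ln(4.0951) = −6.50 × 1.4098 = -9.16 ×10⁻²¹ J.

-9.16 ×10⁻²¹ J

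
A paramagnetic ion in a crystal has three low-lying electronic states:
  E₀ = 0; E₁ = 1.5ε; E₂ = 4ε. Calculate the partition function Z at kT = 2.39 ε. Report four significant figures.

Eᵢ/kT = 0, 0.627615, 1.67364.
Z = Σ e^(−Eᵢ/kT) = e^(−0) + e^(−0.627615) + e^(−1.67364) = 1.00000 + 0.533864 + 0.187563 = 1.72143.

Z = 1.721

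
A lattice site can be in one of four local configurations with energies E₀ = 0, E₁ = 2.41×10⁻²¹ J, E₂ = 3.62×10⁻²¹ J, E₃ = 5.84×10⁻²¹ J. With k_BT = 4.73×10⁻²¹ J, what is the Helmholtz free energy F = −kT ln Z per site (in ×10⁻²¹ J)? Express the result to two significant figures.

-4.1 ×10⁻²¹ J

Eᵢ/kT = 0, 0.5095, 0.7653, 1.235.
Z = Σ e^(−Eᵢ/kT) = e^(−0) + e^(−0.5095) + e^(−0.7653) + e^(−1.235) = 1.000 + 0.6008 + 0.4652 + 0.2908 = 2.357.
F = −kT ln Z = −4.73 × ln(2.357) = −4.73 × 0.8574 = -4.1 ×10⁻²¹ J.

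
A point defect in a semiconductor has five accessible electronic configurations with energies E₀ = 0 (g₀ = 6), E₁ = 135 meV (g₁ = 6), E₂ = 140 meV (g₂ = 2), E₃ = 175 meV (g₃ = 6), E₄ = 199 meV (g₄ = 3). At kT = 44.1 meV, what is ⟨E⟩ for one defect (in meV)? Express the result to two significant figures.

Eᵢ/kT = 0, 3.061, 3.175, 3.968, 4.512.
Z = Σ gᵢe^(−Eᵢ/kT) = 6·e^(−0) + 6·e^(−3.061) + 2·e^(−3.175) + 6·e^(−3.968) + 3·e^(−4.512) = 6.000 + 0.2810 + 0.08359 + 0.1135 + 0.03293 = 6.511.
⟨E⟩ = Σ Eᵢ gᵢe^(−Eᵢ/kT) / Z = (0·6.000 + 135·0.2810 + 140·0.08359 + 175·0.1135 + 199·0.03293) / 6.511 = 12 meV.

12 meV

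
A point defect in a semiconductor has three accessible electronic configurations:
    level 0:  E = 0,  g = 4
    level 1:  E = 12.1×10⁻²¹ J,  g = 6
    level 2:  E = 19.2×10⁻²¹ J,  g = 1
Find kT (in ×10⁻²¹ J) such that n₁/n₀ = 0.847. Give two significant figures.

n₁/n₀ = (g₁/g₀) exp[−(E₁−E₀)/kT] = 0.847.
⇒ (E₁−E₀)/kT = ln((6/4)/0.847) = ln(1.771) = 0.5715.
kT = 12.1 ×10⁻²¹ J / 0.5715 = 21 ×10⁻²¹ J.

21 ×10⁻²¹ J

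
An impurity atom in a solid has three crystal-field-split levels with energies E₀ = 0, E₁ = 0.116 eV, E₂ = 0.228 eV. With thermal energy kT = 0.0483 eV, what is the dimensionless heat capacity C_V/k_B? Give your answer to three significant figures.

0.600

Eᵢ/kT = 0, 2.4017, 4.7205.
Z = Σ e^(−Eᵢ/kT) = e^(−0) + e^(−2.4017) + e^(−4.7205) = 1.0000 + 0.090564 + 0.0089107 = 1.0995.
⟨E⟩ = 0.011403 eV, ⟨E²⟩ = 0.0015296 eV².
C_V/k_B = (⟨E²⟩ − ⟨E⟩²)/(kT)² = (0.0015296 − 0.00013003)/0.0023329 = 0.600.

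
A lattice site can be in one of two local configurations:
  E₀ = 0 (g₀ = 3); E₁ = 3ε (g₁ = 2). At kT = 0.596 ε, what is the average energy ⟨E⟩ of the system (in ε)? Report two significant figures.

0.013 ε

Eᵢ/kT = 0, 5.034.
Z = Σ gᵢe^(−Eᵢ/kT) = 3·e^(−0) + 2·e^(−5.034) = 3.000 + 0.01303 = 3.013.
⟨E⟩ = Σ Eᵢ gᵢe^(−Eᵢ/kT) / Z = (0·3.000 + 3·0.01303) / 3.013 = 0.013 ε.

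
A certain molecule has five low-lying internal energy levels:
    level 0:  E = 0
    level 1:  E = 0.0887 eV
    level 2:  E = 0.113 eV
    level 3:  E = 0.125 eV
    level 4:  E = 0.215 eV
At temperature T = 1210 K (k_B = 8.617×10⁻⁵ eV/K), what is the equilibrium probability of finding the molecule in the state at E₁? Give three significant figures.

k_BT = 8.617×10⁻⁵ × 1210 K = 0.10427 eV.
Eᵢ/kT = 0, 0.85068, 1.0837, 1.1988, 2.0620.
Z = Σ e^(−Eᵢ/kT) = e^(−0) + e^(−0.85068) + e^(−1.0837) + e^(−1.1988) + e^(−2.0620) = 1.0000 + 0.42712 + 0.33834 + 0.30156 + 0.12720 = 2.1942.
P₁ = e^(−E₁/kT) / Z = 0.42712/2.1942 = 0.195.

0.195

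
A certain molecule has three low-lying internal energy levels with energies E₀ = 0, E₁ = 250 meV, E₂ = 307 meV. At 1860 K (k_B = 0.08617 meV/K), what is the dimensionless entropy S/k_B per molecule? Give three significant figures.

k_BT = 0.08617 × 1860 K = 160.28 meV.
Eᵢ/kT = 0, 1.5598, 1.9154.
Z = Σ e^(−Eᵢ/kT) = e^(−0) + e^(−1.5598) + e^(−1.9154) = 1.0000 + 0.21018 + 0.14728 = 1.3575.
⟨E⟩ = Σ EᵢPᵢ = 72.015 meV.
S/k_B = ln Z + ⟨E⟩/kT = ln(1.3575) + 72.015/160.28 = 0.30564 + 0.44931 = 0.755.

0.755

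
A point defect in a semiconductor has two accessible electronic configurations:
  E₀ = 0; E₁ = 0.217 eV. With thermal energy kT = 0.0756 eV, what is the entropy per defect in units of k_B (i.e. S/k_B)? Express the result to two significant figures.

Eᵢ/kT = 0, 2.870.
Z = Σ e^(−Eᵢ/kT) = e^(−0) + e^(−2.870) = 1.000 + 0.05670 = 1.057.
⟨E⟩ = Σ EᵢPᵢ = 0.01164 eV.
S/k_B = ln Z + ⟨E⟩/kT = ln(1.057) + 0.01164/0.0756 = 0.05543 + 0.1540 = 0.21.

0.21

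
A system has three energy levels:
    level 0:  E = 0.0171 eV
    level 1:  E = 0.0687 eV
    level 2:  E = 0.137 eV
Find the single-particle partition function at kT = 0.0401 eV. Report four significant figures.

Z = 0.8659

Eᵢ/kT = 0.426434, 1.71322, 3.41646.
Z = Σ e^(−Eᵢ/kT) = e^(−0.426434) + e^(−1.71322) + e^(−3.41646) = 0.652833 + 0.180284 + 0.0328284 = 0.865945.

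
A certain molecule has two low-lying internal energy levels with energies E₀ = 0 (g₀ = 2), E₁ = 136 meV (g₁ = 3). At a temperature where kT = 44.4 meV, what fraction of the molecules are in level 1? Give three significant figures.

Eᵢ/kT = 0, 3.0631.
Z = Σ gᵢe^(−Eᵢ/kT) = 2·e^(−0) + 3·e^(−3.0631) = 2.0000 + 0.14023 = 2.1402.
P₁ = g₁ e^(−E₁/kT) / Z = 0.14023/2.1402 = 0.0655.

0.0655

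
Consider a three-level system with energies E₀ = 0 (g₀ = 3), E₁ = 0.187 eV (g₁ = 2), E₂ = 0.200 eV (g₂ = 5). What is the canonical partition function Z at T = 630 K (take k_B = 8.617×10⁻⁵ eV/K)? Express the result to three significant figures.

k_BT = 8.617×10⁻⁵ × 630 K = 0.054287 eV.
Eᵢ/kT = 0, 3.4447, 3.6841.
Z = Σ gᵢe^(−Eᵢ/kT) = 3·e^(−0) + 2·e^(−3.4447) + 5·e^(−3.6841) = 3.0000 + 0.063829 + 0.12560 = 3.1894.

Z = 3.19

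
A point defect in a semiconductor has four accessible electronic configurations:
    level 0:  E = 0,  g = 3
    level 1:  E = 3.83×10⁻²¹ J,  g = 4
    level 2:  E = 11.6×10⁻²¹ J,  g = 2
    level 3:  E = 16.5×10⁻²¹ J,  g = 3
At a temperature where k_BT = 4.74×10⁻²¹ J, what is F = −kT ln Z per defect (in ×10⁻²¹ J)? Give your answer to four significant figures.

-7.674 ×10⁻²¹ J

Eᵢ/kT = 0, 0.808017, 2.44726, 3.48101.
Z = Σ gᵢe^(−Eᵢ/kT) = 3·e^(−0) + 4·e^(−0.808017) + 2·e^(−2.44726) + 3·e^(−3.48101) = 3.00000 + 1.78296 + 0.173061 + 0.0923289 = 5.04835.
F = −kT ln Z = −4.74 × ln(5.04835) = −4.74 × 1.61906 = -7.674 ×10⁻²¹ J.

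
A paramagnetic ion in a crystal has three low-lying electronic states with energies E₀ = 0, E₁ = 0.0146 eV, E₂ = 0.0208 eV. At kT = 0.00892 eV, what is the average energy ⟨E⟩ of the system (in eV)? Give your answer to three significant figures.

0.00376 eV

Eᵢ/kT = 0, 1.6368, 2.3318.
Z = Σ e^(−Eᵢ/kT) = e^(−0) + e^(−1.6368) + e^(−2.3318) = 1.0000 + 0.19460 + 0.097121 = 1.2917.
⟨E⟩ = Σ Eᵢ e^(−Eᵢ/kT) / Z = (0·1.0000 + 0.0146·0.19460 + 0.0208·0.097121) / 1.2917 = 0.00376 eV.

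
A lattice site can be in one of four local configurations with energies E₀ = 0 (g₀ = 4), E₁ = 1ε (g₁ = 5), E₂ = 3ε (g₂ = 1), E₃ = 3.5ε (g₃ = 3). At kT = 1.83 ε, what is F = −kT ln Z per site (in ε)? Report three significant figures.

Eᵢ/kT = 0, 0.54645, 1.6393, 1.9126.
Z = Σ gᵢe^(−Eᵢ/kT) = 4·e^(−0) + 5·e^(−0.54645) + 1·e^(−1.6393) + 3·e^(−1.9126) = 4.0000 + 2.8950 + 0.19412 + 0.44309 = 7.5322.
F = −kT ln Z = −1.83 × ln(7.5322) = −1.83 × 2.0192 = -3.70 ε.

-3.70 ε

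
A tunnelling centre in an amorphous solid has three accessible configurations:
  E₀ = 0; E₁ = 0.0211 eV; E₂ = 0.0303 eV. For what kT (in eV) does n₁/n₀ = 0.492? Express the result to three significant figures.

0.0297 eV

n₁/n₀ = exp[−(E₁−E₀)/kT] = 0.492.
⇒ (E₁−E₀)/kT = ln(1/0.492) = ln(2.0325) = 0.70927.
kT = 0.0211 eV / 0.70927 = 0.0297 eV.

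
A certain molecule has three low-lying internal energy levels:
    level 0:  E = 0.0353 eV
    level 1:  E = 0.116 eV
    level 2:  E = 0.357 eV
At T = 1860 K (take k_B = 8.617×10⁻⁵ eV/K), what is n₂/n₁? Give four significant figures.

0.2223

k_BT = 8.617×10⁻⁵ × 1860 K = 0.160276 eV.
n₂/n₁ = exp[−(E₂−E₁)/kT] = exp(−(0.241 eV)/(0.160276 eV)) = exp(-1.50366) = 0.2223.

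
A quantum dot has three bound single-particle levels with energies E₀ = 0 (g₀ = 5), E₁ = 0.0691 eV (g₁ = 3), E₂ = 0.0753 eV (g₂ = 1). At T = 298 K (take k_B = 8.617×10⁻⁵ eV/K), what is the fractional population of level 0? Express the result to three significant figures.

k_BT = 8.617×10⁻⁵ × 298 K = 0.025679 eV.
Eᵢ/kT = 0, 2.6909, 2.9324.
Z = Σ gᵢe^(−Eᵢ/kT) = 5·e^(−0) + 3·e^(−2.6909) + 1·e^(−2.9324) = 5.0000 + 0.20346 + 0.053269 = 5.2567.
P₀ = g₀ e^(−E₀/kT) / Z = 5.0000/5.2567 = 0.951.

0.951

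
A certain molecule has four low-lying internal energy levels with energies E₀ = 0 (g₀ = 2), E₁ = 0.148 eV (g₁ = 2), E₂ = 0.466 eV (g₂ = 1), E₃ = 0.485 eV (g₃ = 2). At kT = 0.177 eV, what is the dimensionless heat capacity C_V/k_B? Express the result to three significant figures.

0.505

Eᵢ/kT = 0, 0.83616, 2.6328, 2.7401.
Z = Σ gᵢe^(−Eᵢ/kT) = 2·e^(−0) + 2·e^(−0.83616) + 1·e^(−2.6328) + 2·e^(−2.7401) = 2.0000 + 0.86674 + 0.071877 + 0.12913 = 3.0677.
⟨E⟩ = 0.073149 eV, ⟨E²⟩ = 0.021178 eV².
C_V/k_B = (⟨E²⟩ − ⟨E⟩²)/(kT)² = (0.021178 − 0.0053508)/0.031329 = 0.505.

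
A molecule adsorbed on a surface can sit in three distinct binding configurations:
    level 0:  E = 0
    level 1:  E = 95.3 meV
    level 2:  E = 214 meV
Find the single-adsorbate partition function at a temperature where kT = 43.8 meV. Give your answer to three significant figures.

Eᵢ/kT = 0, 2.1758, 4.8858.
Z = Σ e^(−Eᵢ/kT) = e^(−0) + e^(−2.1758) + e^(−4.8858) = 1.0000 + 0.11352 + 0.0075531 = 1.1211.

Z = 1.12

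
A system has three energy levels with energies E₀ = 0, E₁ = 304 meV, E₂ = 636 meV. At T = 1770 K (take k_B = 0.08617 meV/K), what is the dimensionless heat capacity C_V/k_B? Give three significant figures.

0.618

k_BT = 0.08617 × 1770 K = 152.52 meV.
Eᵢ/kT = 0, 1.9932, 4.1699.
Z = Σ e^(−Eᵢ/kT) = e^(−0) + e^(−1.9932) + e^(−4.1699) = 1.0000 + 0.13626 + 0.015454 = 1.1517.
⟨E⟩ = 44.501 meV, ⟨E²⟩ = 16362 meV².
C_V/k_B = (⟨E²⟩ − ⟨E⟩²)/(kT)² = (16362 − 1980.3)/23262 = 0.618.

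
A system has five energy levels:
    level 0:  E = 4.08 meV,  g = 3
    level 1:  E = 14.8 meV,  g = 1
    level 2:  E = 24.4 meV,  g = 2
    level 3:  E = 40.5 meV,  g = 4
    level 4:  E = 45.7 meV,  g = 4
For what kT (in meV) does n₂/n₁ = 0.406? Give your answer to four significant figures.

n₂/n₁ = (g₂/g₁) exp[−(E₂−E₁)/kT] = 0.406.
⇒ (E₂−E₁)/kT = ln((2/1)/0.406) = ln(4.92611) = 1.59455.
kT = 9.6 meV / 1.59455 = 6.021 meV.

6.021 meV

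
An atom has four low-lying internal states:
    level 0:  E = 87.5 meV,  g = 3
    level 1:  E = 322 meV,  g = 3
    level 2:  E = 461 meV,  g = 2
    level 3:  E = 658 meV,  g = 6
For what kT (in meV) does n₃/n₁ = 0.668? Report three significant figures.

306 meV

n₃/n₁ = (g₃/g₁) exp[−(E₃−E₁)/kT] = 0.668.
⇒ (E₃−E₁)/kT = ln((6/3)/0.668) = ln(2.9940) = 1.0966.
kT = 336 meV / 1.0966 = 306 meV.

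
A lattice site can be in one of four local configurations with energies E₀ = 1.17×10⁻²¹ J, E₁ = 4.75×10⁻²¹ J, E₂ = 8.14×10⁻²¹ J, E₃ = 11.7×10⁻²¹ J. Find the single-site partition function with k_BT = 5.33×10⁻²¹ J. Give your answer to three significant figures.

Z = 1.54

Eᵢ/kT = 0.21951, 0.89118, 1.5272, 2.1951.
Z = Σ e^(−Eᵢ/kT) = e^(−0.21951) + e^(−0.89118) + e^(−1.5272) + e^(−2.1951) = 0.80291 + 0.41017 + 0.21714 + 0.11135 = 1.5416.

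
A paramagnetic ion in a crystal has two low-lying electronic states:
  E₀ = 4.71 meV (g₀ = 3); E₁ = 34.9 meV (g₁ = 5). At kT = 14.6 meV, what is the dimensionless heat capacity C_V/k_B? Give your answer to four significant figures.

0.6148

Eᵢ/kT = 0.322603, 2.39041.
Z = Σ gᵢe^(−Eᵢ/kT) = 3·e^(−0.322603) + 5·e^(−2.39041) = 2.17278 + 0.457961 = 2.63074.
⟨E⟩ = 9.96550 meV, ⟨E²⟩ = 230.354 meV².
C_V/k_B = (⟨E²⟩ − ⟨E⟩²)/(kT)² = (230.354 − 99.3112)/213.160 = 0.6148.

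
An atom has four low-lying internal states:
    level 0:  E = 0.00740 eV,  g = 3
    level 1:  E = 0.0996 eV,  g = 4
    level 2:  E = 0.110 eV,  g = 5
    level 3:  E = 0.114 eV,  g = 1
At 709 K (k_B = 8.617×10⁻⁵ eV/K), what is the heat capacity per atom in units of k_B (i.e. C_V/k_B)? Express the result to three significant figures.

k_BT = 8.617×10⁻⁵ × 709 K = 0.061095 eV.
Eᵢ/kT = 0.12112, 1.6302, 1.8005, 1.8659.
Z = Σ gᵢe^(−Eᵢ/kT) = 3·e^(−0.12112) + 4·e^(−1.6302) + 5·e^(−1.8005) + 1·e^(−1.8659) = 2.6578 + 0.78356 + 0.82608 + 0.15476 = 4.4222.
⟨E⟩ = 0.046633 eV, ⟨E²⟩ = 0.0045058 eV².
C_V/k_B = (⟨E²⟩ − ⟨E⟩²)/(kT)² = (0.0045058 − 0.0021746)/0.0037326 = 0.625.

0.625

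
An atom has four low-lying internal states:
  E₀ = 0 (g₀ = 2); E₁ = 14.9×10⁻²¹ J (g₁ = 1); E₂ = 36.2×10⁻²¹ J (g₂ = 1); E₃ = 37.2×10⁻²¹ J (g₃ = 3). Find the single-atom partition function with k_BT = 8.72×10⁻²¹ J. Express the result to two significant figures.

Z = 2.2

Eᵢ/kT = 0, 1.709, 4.151, 4.266.
Z = Σ gᵢe^(−Eᵢ/kT) = 2·e^(−0) + 1·e^(−1.709) + 1·e^(−4.151) + 3·e^(−4.266) = 2.000 + 0.1810 + 0.01575 + 0.04211 = 2.239.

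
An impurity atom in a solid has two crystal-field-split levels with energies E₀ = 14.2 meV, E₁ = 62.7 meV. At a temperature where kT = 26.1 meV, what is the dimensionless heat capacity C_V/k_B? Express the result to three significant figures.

Eᵢ/kT = 0.54406, 2.4023.
Z = Σ e^(−Eᵢ/kT) = e^(−0.54406) + e^(−2.4023) = 0.58039 + 0.090510 = 0.67090.
⟨E⟩ = 20.743 meV, ⟨E²⟩ = 704.80 meV².
C_V/k_B = (⟨E²⟩ − ⟨E⟩²)/(kT)² = (704.80 − 430.27)/681.21 = 0.403.

0.403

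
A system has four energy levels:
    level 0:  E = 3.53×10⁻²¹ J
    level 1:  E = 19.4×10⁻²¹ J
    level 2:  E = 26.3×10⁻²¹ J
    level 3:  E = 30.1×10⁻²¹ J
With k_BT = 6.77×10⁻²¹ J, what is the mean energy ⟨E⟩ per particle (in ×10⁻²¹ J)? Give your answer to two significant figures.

Eᵢ/kT = 0.5214, 2.866, 3.885, 4.446.
Z = Σ e^(−Eᵢ/kT) = e^(−0.5214) + e^(−2.866) + e^(−3.885) + e^(−4.446) = 0.5937 + 0.05693 + 0.02055 + 0.01173 = 0.6829.
⟨E⟩ = Σ Eᵢ e^(−Eᵢ/kT) / Z = (3.53·0.5937 + 19.4·0.05693 + 26.3·0.02055 + 30.1·0.01173) / 0.6829 = 6.0 ×10⁻²¹ J.

6.0 ×10⁻²¹ J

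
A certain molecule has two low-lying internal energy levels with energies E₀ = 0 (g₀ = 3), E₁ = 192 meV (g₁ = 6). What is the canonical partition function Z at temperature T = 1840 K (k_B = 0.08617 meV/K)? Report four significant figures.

k_BT = 0.08617 × 1840 K = 158.553 meV.
Eᵢ/kT = 0, 1.21095.
Z = Σ gᵢe^(−Eᵢ/kT) = 3·e^(−0) + 6·e^(−1.21095) = 3.00000 + 1.78748 = 4.78748.

Z = 4.787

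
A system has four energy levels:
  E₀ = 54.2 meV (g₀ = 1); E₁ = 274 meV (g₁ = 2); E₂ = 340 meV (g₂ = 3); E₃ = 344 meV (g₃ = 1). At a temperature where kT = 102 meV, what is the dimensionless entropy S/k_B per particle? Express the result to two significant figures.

1.2

Eᵢ/kT = 0.5314, 2.686, 3.333, 3.373.
Z = Σ gᵢe^(−Eᵢ/kT) = 1·e^(−0.5314) + 2·e^(−2.686) + 3·e^(−3.333) + 1·e^(−3.373) = 0.5878 + 0.1363 + 0.1071 + 0.03429 = 0.8655.
⟨E⟩ = Σ EᵢPᵢ = 135.7 meV.
S/k_B = ln Z + ⟨E⟩/kT = ln(0.8655) + 135.7/102 = -0.1444 + 1.330 = 1.2.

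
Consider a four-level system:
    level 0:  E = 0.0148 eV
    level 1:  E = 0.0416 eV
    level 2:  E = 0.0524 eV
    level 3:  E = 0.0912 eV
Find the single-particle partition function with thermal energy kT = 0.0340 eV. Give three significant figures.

Eᵢ/kT = 0.43529, 1.2235, 1.5412, 2.6824.
Z = Σ e^(−Eᵢ/kT) = e^(−0.43529) + e^(−1.2235) + e^(−1.5412) + e^(−2.6824) = 0.64708 + 0.29420 + 0.21412 + 0.068399 = 1.2238.

Z = 1.22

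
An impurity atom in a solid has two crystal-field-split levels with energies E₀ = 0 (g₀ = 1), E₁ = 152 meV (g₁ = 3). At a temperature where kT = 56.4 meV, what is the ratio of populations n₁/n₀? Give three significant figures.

0.203

n₁/n₀ = (g₁/g₀) exp[−(E₁−E₀)/kT] = (3/1) × exp(−(152 meV)/(56.4 meV)) = (3/1) × exp(-2.6950) = 0.203.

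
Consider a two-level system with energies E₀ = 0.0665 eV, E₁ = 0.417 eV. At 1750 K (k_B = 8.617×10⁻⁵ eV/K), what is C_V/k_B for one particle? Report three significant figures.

k_BT = 8.617×10⁻⁵ × 1750 K = 0.15080 eV.
Eᵢ/kT = 0.44098, 2.7653.
Z = Σ e^(−Eᵢ/kT) = e^(−0.44098) + e^(−2.7653) = 0.64341 + 0.062957 = 0.70637.
⟨E⟩ = 0.097739 eV, ⟨E²⟩ = 0.019526 eV².
C_V/k_B = (⟨E²⟩ − ⟨E⟩²)/(kT)² = (0.019526 − 0.0095529)/0.022741 = 0.439.

0.439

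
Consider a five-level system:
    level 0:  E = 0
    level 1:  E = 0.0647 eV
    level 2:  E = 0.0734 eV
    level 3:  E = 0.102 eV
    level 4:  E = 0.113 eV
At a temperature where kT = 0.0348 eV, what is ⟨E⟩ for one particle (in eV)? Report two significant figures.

0.021 eV

Eᵢ/kT = 0, 1.859, 2.109, 2.931, 3.247.
Z = Σ e^(−Eᵢ/kT) = e^(−0) + e^(−1.859) + e^(−2.109) + e^(−2.931) + e^(−3.247) = 1.000 + 0.1558 + 0.1214 + 0.05334 + 0.03889 = 1.369.
⟨E⟩ = Σ Eᵢ e^(−Eᵢ/kT) / Z = (0·1.000 + 0.0647·0.1558 + 0.0734·0.1214 + 0.102·0.05334 + 0.113·0.03889) / 1.369 = 0.021 eV.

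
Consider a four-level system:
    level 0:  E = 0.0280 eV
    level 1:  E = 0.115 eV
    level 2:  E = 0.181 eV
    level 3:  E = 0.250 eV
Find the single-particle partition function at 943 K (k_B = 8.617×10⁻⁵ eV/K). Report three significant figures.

Z = 1.11

k_BT = 8.617×10⁻⁵ × 943 K = 0.081258 eV.
Eᵢ/kT = 0.34458, 1.4152, 2.2275, 3.0766.
Z = Σ e^(−Eᵢ/kT) = e^(−0.34458) + e^(−1.4152) + e^(−2.2275) + e^(−3.0766) = 0.70852 + 0.24288 + 0.10780 + 0.046116 = 1.1053.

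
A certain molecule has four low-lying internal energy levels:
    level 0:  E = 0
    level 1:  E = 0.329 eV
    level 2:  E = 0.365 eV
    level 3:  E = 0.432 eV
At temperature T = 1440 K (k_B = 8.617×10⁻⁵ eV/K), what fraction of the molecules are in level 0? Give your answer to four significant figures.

k_BT = 8.617×10⁻⁵ × 1440 K = 0.124085 eV.
Eᵢ/kT = 0, 2.65141, 2.94153, 3.48148.
Z = Σ e^(−Eᵢ/kT) = e^(−0) + e^(−2.65141) + e^(−2.94153) + e^(−3.48148) = 1.00000 + 0.0705517 + 0.0527849 + 0.0307618 = 1.15410.
P₀ = e^(−E₀/kT) / Z = 1.00000/1.15410 = 0.8665.

0.8665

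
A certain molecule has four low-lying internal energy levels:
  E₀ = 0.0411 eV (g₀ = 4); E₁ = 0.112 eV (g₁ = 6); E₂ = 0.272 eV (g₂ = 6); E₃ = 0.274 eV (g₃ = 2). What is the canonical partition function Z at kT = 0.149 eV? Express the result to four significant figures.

Eᵢ/kT = 0.275839, 0.751678, 1.82550, 1.83893.
Z = Σ gᵢe^(−Eᵢ/kT) = 4·e^(−0.275839) + 6·e^(−0.751678) + 6·e^(−1.82550) + 2·e^(−1.83893) = 3.03574 + 2.82945 + 0.966822 + 0.317975 = 7.14999.

Z = 7.150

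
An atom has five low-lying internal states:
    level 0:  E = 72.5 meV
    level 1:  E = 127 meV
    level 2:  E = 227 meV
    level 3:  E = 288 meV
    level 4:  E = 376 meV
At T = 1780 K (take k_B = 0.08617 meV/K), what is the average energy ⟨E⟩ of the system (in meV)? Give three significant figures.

150 meV

k_BT = 0.08617 × 1780 K = 153.38 meV.
Eᵢ/kT = 0.47268, 0.82801, 1.4800, 1.8777, 2.4514.
Z = Σ e^(−Eᵢ/kT) = e^(−0.47268) + e^(−0.82801) + e^(−1.4800) + e^(−1.8777) + e^(−2.4514) = 0.62333 + 0.43692 + 0.22764 + 0.15294 + 0.086173 = 1.5270.
⟨E⟩ = Σ Eᵢ e^(−Eᵢ/kT) / Z = (72.5·0.62333 + 127·0.43692 + 227·0.22764 + 288·0.15294 + 376·0.086173) / 1.5270 = 150 meV.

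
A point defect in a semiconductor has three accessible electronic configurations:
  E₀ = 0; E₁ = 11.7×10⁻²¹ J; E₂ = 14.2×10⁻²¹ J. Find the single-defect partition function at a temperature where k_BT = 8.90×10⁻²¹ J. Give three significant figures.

Z = 1.47

Eᵢ/kT = 0, 1.3146, 1.5955.
Z = Σ e^(−Eᵢ/kT) = e^(−0) + e^(−1.3146) + e^(−1.5955) = 1.0000 + 0.26858 + 0.20281 = 1.4714.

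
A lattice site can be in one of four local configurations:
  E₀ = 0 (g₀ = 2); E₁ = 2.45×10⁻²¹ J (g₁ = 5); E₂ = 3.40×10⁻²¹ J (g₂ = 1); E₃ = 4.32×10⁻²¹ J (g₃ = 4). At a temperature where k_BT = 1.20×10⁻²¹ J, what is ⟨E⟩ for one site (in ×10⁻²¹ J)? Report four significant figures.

0.8030 ×10⁻²¹ J

Eᵢ/kT = 0, 2.04167, 2.83333, 3.60000.
Z = Σ gᵢe^(−Eᵢ/kT) = 2·e^(−0) + 5·e^(−2.04167) + 1·e^(−2.83333) + 4·e^(−3.60000) = 2.00000 + 0.649059 + 0.0588167 + 0.109295 = 2.81717.
⟨E⟩ = Σ Eᵢ gᵢe^(−Eᵢ/kT) / Z = (0·2.00000 + 2.45·0.649059 + 3.40·0.0588167 + 4.32·0.109295) / 2.81717 = 0.8030 ×10⁻²¹ J.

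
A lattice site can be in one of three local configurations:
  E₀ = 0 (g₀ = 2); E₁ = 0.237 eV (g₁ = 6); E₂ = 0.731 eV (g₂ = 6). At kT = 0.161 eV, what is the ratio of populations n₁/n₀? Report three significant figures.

0.688

n₁/n₀ = (g₁/g₀) exp[−(E₁−E₀)/kT] = (6/2) × exp(−(0.237 eV)/(0.161 eV)) = (6/2) × exp(-1.4720) = 0.688.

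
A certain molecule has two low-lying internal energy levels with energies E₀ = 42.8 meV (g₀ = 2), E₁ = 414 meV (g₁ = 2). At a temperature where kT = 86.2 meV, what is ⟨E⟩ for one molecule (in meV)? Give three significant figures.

47.7 meV

Eᵢ/kT = 0.49652, 4.8028.
Z = Σ gᵢe^(−Eᵢ/kT) = 2·e^(−0.49652) + 2·e^(−4.8028) = 1.2173 + 0.016413 = 1.2337.
⟨E⟩ = Σ Eᵢ gᵢe^(−Eᵢ/kT) / Z = (42.8·1.2173 + 414·0.016413) / 1.2337 = 47.7 meV.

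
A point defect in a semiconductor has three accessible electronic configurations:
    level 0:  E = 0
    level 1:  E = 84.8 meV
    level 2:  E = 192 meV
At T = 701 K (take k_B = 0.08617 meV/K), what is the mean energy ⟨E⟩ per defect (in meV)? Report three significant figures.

22.4 meV

k_BT = 0.08617 × 701 K = 60.405 meV.
Eᵢ/kT = 0, 1.4039, 3.1785.
Z = Σ e^(−Eᵢ/kT) = e^(−0) + e^(−1.4039) + e^(−3.1785) = 1.0000 + 0.24564 + 0.041648 = 1.2873.
⟨E⟩ = Σ Eᵢ e^(−Eᵢ/kT) / Z = (0·1.0000 + 84.8·0.24564 + 192·0.041648) / 1.2873 = 22.4 meV.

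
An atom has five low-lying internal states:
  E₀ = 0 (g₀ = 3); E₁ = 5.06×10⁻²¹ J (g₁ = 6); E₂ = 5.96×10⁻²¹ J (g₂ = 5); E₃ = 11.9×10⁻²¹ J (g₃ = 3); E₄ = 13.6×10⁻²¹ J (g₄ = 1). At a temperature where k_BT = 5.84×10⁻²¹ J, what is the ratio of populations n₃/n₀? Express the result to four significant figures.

n₃/n₀ = (g₃/g₀) exp[−(E₃−E₀)/kT] = (3/3) × exp(−(11.9 ×10⁻²¹ J)/(5.84 ×10⁻²¹ J)) = (3/3) × exp(-2.03767) = 0.1303.

0.1303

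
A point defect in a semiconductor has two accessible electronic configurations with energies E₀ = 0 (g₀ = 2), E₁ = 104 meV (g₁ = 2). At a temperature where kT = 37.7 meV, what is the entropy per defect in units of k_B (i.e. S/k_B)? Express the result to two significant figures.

0.92

Eᵢ/kT = 0, 2.759.
Z = Σ gᵢe^(−Eᵢ/kT) = 2·e^(−0) + 2·e^(−2.759) = 2.000 + 0.1267 = 2.127.
⟨E⟩ = Σ EᵢPᵢ = 6.195 meV.
S/k_B = ln Z + ⟨E⟩/kT = ln(2.127) + 6.195/37.7 = 0.7547 + 0.1643 = 0.92.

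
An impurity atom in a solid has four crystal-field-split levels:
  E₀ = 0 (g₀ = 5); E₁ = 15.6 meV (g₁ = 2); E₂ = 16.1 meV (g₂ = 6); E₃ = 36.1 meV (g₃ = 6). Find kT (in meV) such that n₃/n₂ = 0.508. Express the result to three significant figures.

29.5 meV

n₃/n₂ = (g₃/g₂) exp[−(E₃−E₂)/kT] = 0.508.
⇒ (E₃−E₂)/kT = ln((6/6)/0.508) = ln(1.9685) = 0.67727.
kT = 20.0 meV / 0.67727 = 29.5 meV.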